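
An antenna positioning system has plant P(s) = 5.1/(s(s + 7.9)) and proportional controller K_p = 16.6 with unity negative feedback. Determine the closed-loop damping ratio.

ζ = 0.429

1 + K_p·P(s) = 0 gives s² + 7.9s + 84.66 = 0.
So ω_n² = 84.66 ⇒ ω_n = 9.201 rad/s, and ζ = 7.9/(2ω_n) = 0.429.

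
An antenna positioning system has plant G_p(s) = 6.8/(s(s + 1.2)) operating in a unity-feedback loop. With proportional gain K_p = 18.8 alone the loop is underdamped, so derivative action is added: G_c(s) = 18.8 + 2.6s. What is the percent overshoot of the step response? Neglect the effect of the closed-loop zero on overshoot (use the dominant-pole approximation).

Forward path: (18.8 + 2.6s)·6.8/(s(s+1.2)). The closed-loop characteristic equation is s² + (1.2 + 6.8·2.6)s + 6.8·18.8 = 0.
That is s² + 18.88s + 127.8 = 0, so ω_n = 11.31 rad/s and ζ = 18.88/(2·11.31) = 0.8349.
%OS = 100·exp(−πζ/√(1−ζ²)) = 0.852%.

0.852%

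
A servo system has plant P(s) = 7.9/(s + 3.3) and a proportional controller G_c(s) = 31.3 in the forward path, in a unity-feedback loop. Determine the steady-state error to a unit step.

0.0132

The loop is type 0. Static position error constant K_pos = G_c(0)·P(0) = 31.3·2.394 = 74.93.
Steady-state error to a unit step: e_ss = 1/(1+K_pos) = 1/75.93 = 0.0132.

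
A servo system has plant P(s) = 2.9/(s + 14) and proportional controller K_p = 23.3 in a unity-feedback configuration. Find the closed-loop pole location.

Closed-loop transfer function: T(s) = K_p·P(s)/(1 + K_p·P(s)) = 67.57/(s + 14 + 67.57) = 67.57/(s + 81.57).
The closed-loop pole is at s = −81.57.

s = -81.57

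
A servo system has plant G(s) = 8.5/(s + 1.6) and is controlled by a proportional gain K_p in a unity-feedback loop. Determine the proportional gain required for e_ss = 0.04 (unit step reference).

K_p = 4.52

The loop is type 0, so e_ss(step) = 1/(1 + K_pos) with K_pos = K_p·G(0).
G(0) = 5.312. Require 1/(1 + K_p·5.312) = 0.04, so 1 + 5.312·K_p = 25.
K_p = (25 − 1)/5.312 = 4.52.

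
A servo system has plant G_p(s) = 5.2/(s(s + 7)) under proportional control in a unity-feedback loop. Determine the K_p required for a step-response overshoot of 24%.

K_p = 13.8

From %OS = 100·exp(−πζ/√(1−ζ²)) = 24%, ζ = −ln(0.24)/√(π²+ln²(0.24)) = 0.4136.
Characteristic equation s² + 7s + 5.2K_p = 0 gives ζ = 7/(2√(5.2K_p)).
Setting ζ = 0.4136: √(5.2K_p) = 7/(2·0.4136) = 8.462, so K_p = 71.61/5.2 = 13.8.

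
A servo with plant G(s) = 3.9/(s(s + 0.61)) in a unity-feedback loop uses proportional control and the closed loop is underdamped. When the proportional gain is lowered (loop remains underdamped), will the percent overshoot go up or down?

decrease

ζ = 0.61/(2√(3.9K_p)) rises as K_p falls; higher damping means less overshoot.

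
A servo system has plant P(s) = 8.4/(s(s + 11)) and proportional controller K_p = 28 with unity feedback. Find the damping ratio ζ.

ζ = 0.359

With unity feedback the closed-loop characteristic equation is s² + 11s + 28·8.4 = s² + 11s + 235.2 = 0.
So ω_n² = 235.2 ⇒ ω_n = 15.34 rad/s, and ζ = 11/(2ω_n) = 0.359.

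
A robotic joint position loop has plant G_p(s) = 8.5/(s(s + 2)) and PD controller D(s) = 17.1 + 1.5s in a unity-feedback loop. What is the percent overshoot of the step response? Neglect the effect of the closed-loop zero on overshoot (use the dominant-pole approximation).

8.81%

Forward path: (17.1 + 1.5s)·8.5/(s(s+2)). The closed-loop characteristic equation is s² + (2 + 8.5·1.5)s + 8.5·17.1 = 0.
That is s² + 14.75s + 145.4 = 0, so ω_n = 12.06 rad/s and ζ = 14.75/(2·12.06) = 0.6117.
%OS = 100·exp(−πζ/√(1−ζ²)) = 8.81%.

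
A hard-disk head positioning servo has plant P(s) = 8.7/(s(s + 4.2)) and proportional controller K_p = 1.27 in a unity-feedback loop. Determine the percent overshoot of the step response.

Closed-loop characteristic equation: s² + 4.2s + 11.05 = 0, so ω_n = 3.324 rad/s and ζ = 4.2/(2·3.324) = 0.6318.
%OS = 100·exp(−πζ/√(1−ζ²)) = 100·exp(−π·0.6318/√0.6009) = 7.73%.

7.73%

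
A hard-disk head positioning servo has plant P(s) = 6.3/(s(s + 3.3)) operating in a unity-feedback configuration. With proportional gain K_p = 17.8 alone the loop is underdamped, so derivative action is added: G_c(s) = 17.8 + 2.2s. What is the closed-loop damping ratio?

Forward path: (17.8 + 2.2s)·6.3/(s(s+3.3)). The closed-loop characteristic equation is s² + (3.3 + 6.3·2.2)s + 6.3·17.8 = 0.
That is s² + 17.16s + 112.1 = 0, so ω_n = 10.59 rad/s and ζ = 17.16/(2·10.59) = 0.8102.

ζ = 0.81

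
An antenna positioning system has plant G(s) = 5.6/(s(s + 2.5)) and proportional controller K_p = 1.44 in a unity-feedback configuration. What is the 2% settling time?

The closed-loop denominator s² + 2.5s + 8.064 gives ω_n = √8.064 = 2.84 and ζ = 2.5/(2ω_n) = 0.4402.
2% settling time T_s ≈ 4/(ζω_n) = 4/1.25 = 3.2 s.

T_s ≈ 3.2 s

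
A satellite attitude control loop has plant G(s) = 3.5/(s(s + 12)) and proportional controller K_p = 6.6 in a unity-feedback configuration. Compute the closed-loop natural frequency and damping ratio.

ω_n = 4.81 rad/s, ζ = 1.25

The closed-loop denominator is s(s+12) + 6.6·3.5 = s² + 12s + 23.1.
So ω_n² = 23.1 ⇒ ω_n = 4.806 rad/s, and ζ = 12/(2ω_n) = 1.25.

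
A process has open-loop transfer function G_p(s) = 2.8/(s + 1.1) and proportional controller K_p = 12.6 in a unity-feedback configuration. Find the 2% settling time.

T_s ≈ 0.11 s

Closed-loop transfer function: T(s) = K_p·G_p(s)/(1 + K_p·G_p(s)) = 35.28/(s + 1.1 + 35.28) = 35.28/(s + 36.38).
Time constant τ = 1/36.38 = 0.02749 s, so the 2% settling time is about 4τ = 0.11 s.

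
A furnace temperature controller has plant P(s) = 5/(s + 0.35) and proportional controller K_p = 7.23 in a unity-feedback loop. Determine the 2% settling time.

Closed-loop transfer function: T(s) = K_p·P(s)/(1 + K_p·P(s)) = 36.15/(s + 0.35 + 36.15) = 36.15/(s + 36.5).
Time constant τ = 1/36.5 = 0.0274 s, so the 2% settling time is about 4τ = 0.11 s.

T_s ≈ 0.11 s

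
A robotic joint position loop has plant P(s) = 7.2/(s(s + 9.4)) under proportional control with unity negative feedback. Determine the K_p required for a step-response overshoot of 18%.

From %OS = 100·exp(−πζ/√(1−ζ²)) = 18%, ζ = −ln(0.18)/√(π²+ln²(0.18)) = 0.4791.
Characteristic equation s² + 9.4s + 7.2K_p = 0 gives ζ = 9.4/(2√(7.2K_p)).
Setting ζ = 0.4791: √(7.2K_p) = 9.4/(2·0.4791) = 9.81, so K_p = 96.23/7.2 = 13.4.

K_p = 13.4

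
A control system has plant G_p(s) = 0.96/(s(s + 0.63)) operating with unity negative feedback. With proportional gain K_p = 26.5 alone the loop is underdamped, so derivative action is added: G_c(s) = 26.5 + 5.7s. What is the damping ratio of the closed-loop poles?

ζ = 0.605

Forward path: (26.5 + 5.7s)·0.96/(s(s+0.63)). The closed-loop characteristic equation is s² + (0.63 + 0.96·5.7)s + 0.96·26.5 = 0.
That is s² + 6.102s + 25.44 = 0, so ω_n = 5.044 rad/s and ζ = 6.102/(2·5.044) = 0.6049.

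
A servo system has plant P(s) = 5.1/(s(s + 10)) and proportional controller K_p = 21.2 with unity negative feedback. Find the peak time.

T_p = 0.345 s

The closed-loop denominator s² + 10s + 108.1 gives ω_n = √108.1 = 10.4 and ζ = 10/(2ω_n) = 0.4809.
Damped frequency ω_d = ω_n√(1−ζ²) = 9.117 rad/s, so peak time T_p = π/ω_d = 0.345 s.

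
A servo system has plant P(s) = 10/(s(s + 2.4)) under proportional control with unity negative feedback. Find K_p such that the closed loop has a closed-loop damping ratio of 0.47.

Closed-loop characteristic equation: s² + 2.4s + K_p·10 = 0.
So ω_n = √(10K_p) and 2ζω_n = 2.4, giving ζ = 2.4/(2√(10K_p)).
Setting ζ = 0.47: √(10K_p) = 2.4/(2·0.47) = 2.553, so K_p = 6.519/10 = 0.652.

K_p = 0.652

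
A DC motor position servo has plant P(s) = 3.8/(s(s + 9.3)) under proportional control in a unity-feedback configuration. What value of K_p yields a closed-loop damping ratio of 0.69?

Closed-loop characteristic equation: s² + 9.3s + K_p·3.8 = 0.
So ω_n = √(3.8K_p) and 2ζω_n = 9.3, giving ζ = 9.3/(2√(3.8K_p)).
Setting ζ = 0.69: √(3.8K_p) = 9.3/(2·0.69) = 6.739, so K_p = 45.42/3.8 = 12.

K_p = 12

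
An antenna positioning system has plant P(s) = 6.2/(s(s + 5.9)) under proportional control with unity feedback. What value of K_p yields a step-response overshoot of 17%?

K_p = 5.82

From %OS = 100·exp(−πζ/√(1−ζ²)) = 17%, ζ = −ln(0.17)/√(π²+ln²(0.17)) = 0.4913.
Characteristic equation s² + 5.9s + 6.2K_p = 0 gives ζ = 5.9/(2√(6.2K_p)).
Setting ζ = 0.4913: √(6.2K_p) = 5.9/(2·0.4913) = 6.005, so K_p = 36.06/6.2 = 5.82.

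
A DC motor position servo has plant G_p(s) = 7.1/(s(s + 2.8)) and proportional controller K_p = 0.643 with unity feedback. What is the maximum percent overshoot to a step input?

6.56%

The closed-loop denominator s² + 2.8s + 4.565 gives ω_n = √4.565 = 2.137 and ζ = 2.8/(2ω_n) = 0.6552.
%OS = 100·exp(−πζ/√(1−ζ²)) = 100·exp(−π·0.6552/√0.5707) = 6.56%.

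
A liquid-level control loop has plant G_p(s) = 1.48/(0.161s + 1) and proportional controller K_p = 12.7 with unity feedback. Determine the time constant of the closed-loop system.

Closed loop: T(s) = K_p·G_p/(1+K_p·G_p) = 18.8/(0.161s + 1 + 18.8), with pole at s = −(1 + 18.8)/0.161 = −123.
Closed-loop time constant τ = 1/123 = 0.00813 s.

τ = 0.00813 s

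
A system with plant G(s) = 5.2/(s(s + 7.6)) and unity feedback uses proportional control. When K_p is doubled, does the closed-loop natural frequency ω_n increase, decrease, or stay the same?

ω_n = √(5.2·K_p), which grows with K_p.

increase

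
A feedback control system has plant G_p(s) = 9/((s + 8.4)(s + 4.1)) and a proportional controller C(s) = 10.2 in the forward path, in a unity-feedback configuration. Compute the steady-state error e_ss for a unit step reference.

0.273

The loop is type 0. Static position error constant K_pos = C(0)·G_p(0) = 10.2·0.2613 = 2.666.
Steady-state error to a unit step: e_ss = 1/(1+K_pos) = 1/3.666 = 0.273.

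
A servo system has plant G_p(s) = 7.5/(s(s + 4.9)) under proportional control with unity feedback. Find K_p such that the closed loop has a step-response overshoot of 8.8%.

From %OS = 100·exp(−πζ/√(1−ζ²)) = 8.8%, ζ = −ln(0.088)/√(π²+ln²(0.088)) = 0.6119.
Characteristic equation s² + 4.9s + 7.5K_p = 0 gives ζ = 4.9/(2√(7.5K_p)).
Setting ζ = 0.6119: √(7.5K_p) = 4.9/(2·0.6119) = 4.004, so K_p = 16.03/7.5 = 2.14.

K_p = 2.14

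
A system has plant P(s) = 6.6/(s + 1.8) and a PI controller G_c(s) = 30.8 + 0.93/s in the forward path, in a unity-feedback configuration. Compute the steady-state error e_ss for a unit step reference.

The open loop G_c(s)P(s) has a pole at the origin (type 1), so the static position error constant is infinite and e_ss = 1/(1+∞) = 0.

0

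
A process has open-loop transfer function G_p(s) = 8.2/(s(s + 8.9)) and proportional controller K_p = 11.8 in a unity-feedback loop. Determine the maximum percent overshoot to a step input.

The closed-loop denominator s² + 8.9s + 96.76 gives ω_n = √96.76 = 9.837 and ζ = 8.9/(2ω_n) = 0.4524.
%OS = 100·exp(−πζ/√(1−ζ²)) = 100·exp(−π·0.4524/√0.7953) = 20.3%.

20.3%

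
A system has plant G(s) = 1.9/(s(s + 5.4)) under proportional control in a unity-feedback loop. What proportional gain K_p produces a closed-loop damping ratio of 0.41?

Closed-loop characteristic equation: s² + 5.4s + K_p·1.9 = 0.
So ω_n = √(1.9K_p) and 2ζω_n = 5.4, giving ζ = 5.4/(2√(1.9K_p)).
Setting ζ = 0.41: √(1.9K_p) = 5.4/(2·0.41) = 6.585, so K_p = 43.37/1.9 = 22.8.

K_p = 22.8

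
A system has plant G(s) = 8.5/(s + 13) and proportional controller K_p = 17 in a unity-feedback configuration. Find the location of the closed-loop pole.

Closed-loop transfer function: T(s) = K_p·G(s)/(1 + K_p·G(s)) = 144.5/(s + 13 + 144.5) = 144.5/(s + 157.5).
The closed-loop pole is at s = −157.5.

s = -157.5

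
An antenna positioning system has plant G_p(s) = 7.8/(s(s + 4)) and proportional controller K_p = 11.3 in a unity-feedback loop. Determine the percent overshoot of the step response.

50.4%

Closed-loop characteristic equation: s² + 4s + 88.14 = 0, so ω_n = 9.388 rad/s and ζ = 4/(2·9.388) = 0.213.
%OS = 100·exp(−πζ/√(1−ζ²)) = 100·exp(−π·0.213/√0.9546) = 50.4%.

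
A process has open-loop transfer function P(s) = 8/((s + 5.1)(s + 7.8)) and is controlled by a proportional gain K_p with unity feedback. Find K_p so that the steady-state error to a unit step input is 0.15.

K_p = 28.2

The loop is type 0, so e_ss(step) = 1/(1 + K_pos) with K_pos = K_p·P(0).
P(0) = 0.2011. Require 1/(1 + K_p·0.2011) = 0.15, so 1 + 0.2011·K_p = 6.667.
K_p = (6.667 − 1)/0.2011 = 28.2.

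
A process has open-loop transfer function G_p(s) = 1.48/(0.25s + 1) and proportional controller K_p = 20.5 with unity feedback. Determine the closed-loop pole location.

s = -125.4

Closed loop: T(s) = K_p·G_p/(1+K_p·G_p) = 30.34/(0.25s + 1 + 30.34), with pole at s = −(1 + 30.34)/0.25 = −125.4.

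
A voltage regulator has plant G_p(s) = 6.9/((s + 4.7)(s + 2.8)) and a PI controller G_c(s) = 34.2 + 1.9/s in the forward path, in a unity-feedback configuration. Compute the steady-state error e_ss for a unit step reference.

0

The open loop G_c(s)G_p(s) has a pole at the origin (type 1), so the static position error constant is infinite and e_ss = 1/(1+∞) = 0.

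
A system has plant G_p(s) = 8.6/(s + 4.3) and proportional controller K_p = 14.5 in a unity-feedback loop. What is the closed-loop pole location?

Closed-loop transfer function: T(s) = K_p·G_p(s)/(1 + K_p·G_p(s)) = 124.7/(s + 4.3 + 124.7) = 124.7/(s + 129).
The closed-loop pole is at s = −129.

s = -129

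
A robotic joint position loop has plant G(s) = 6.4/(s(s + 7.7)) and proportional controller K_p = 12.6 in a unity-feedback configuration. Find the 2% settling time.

T_s ≈ 1.04 s

From 1 + K_pG(s) = 0: s² + 7.7s + 80.64 = 0 ⇒ ω_n = 8.98, ζ = 0.4287.
2% settling time T_s ≈ 4/(ζω_n) = 4/3.85 = 1.04 s.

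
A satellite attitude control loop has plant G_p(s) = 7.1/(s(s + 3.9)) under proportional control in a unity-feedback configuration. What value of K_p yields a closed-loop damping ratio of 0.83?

K_p = 0.777

Closed-loop characteristic equation: s² + 3.9s + K_p·7.1 = 0.
So ω_n = √(7.1K_p) and 2ζω_n = 3.9, giving ζ = 3.9/(2√(7.1K_p)).
Setting ζ = 0.83: √(7.1K_p) = 3.9/(2·0.83) = 2.349, so K_p = 5.52/7.1 = 0.777.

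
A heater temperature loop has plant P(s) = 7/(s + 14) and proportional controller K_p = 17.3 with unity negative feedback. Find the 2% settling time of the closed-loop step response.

T_s ≈ 0.0296 s

Closed-loop transfer function: T(s) = K_p·P(s)/(1 + K_p·P(s)) = 121.1/(s + 14 + 121.1) = 121.1/(s + 135.1).
Time constant τ = 1/135.1 = 0.007402 s, so the 2% settling time is about 4τ = 0.0296 s.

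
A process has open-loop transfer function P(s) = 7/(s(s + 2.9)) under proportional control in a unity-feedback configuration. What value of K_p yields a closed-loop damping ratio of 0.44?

K_p = 1.55

Closed-loop characteristic equation: s² + 2.9s + K_p·7 = 0.
So ω_n = √(7K_p) and 2ζω_n = 2.9, giving ζ = 2.9/(2√(7K_p)).
Setting ζ = 0.44: √(7K_p) = 2.9/(2·0.44) = 3.295, so K_p = 10.86/7 = 1.55.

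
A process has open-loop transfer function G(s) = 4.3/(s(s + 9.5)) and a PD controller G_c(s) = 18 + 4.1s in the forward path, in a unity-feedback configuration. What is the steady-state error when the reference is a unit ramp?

The loop has one pole at the origin (type 1). Velocity error constant K_v = lim_{s→0} s·G_c(s)G(s) = 18·4.3/9.5 = 8.147.
Steady-state error to a unit ramp: e_ss = 1/K_v = 0.123.

0.123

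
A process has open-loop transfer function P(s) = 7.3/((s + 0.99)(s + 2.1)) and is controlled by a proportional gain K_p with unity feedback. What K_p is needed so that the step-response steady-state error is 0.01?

K_p = 28.2

For a type-0 loop with proportional control, e_ss = 1/(1 + K_p·P(0)).
P(0) = 3.511. Require 1/(1 + K_p·3.511) = 0.01, so 1 + 3.511·K_p = 100.
K_p = (100 − 1)/3.511 = 28.2.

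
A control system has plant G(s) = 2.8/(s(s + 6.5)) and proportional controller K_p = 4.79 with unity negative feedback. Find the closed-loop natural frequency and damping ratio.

ω_n = 3.66 rad/s, ζ = 0.887

With unity feedback the closed-loop characteristic equation is s² + 6.5s + 4.79·2.8 = s² + 6.5s + 13.41 = 0.
So ω_n² = 13.41 ⇒ ω_n = 3.662 rad/s, and ζ = 6.5/(2ω_n) = 0.887.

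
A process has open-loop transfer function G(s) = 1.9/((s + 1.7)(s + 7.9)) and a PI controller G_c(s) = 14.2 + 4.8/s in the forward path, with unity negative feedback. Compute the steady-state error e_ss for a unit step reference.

0

The open loop G_c(s)G(s) has a pole at the origin (type 1), so the static position error constant is infinite and e_ss = 1/(1+∞) = 0.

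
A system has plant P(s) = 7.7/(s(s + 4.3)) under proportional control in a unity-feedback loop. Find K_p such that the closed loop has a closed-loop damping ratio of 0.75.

Closed-loop characteristic equation: s² + 4.3s + K_p·7.7 = 0.
So ω_n = √(7.7K_p) and 2ζω_n = 4.3, giving ζ = 4.3/(2√(7.7K_p)).
Setting ζ = 0.75: √(7.7K_p) = 4.3/(2·0.75) = 2.867, so K_p = 8.218/7.7 = 1.07.

K_p = 1.07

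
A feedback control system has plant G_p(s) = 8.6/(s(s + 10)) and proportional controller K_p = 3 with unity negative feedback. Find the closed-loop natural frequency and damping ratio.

ω_n = 5.08 rad/s, ζ = 0.984

1 + K_p·G_p(s) = 0 gives s² + 10s + 25.8 = 0.
Matching s² + 2ζω_n s + ω_n²: ω_n = √25.8 = 5.079 rad/s and 2ζω_n = 10, so ζ = 10/(2·5.079) = 0.984.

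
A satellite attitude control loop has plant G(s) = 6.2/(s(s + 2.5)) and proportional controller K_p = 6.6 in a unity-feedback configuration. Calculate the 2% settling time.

Closed-loop characteristic equation: s² + 2.5s + 40.92 = 0, so ω_n = 6.397 rad/s and ζ = 2.5/(2·6.397) = 0.1954.
2% settling time T_s ≈ 4/(ζω_n) = 4/1.25 = 3.2 s.

T_s ≈ 3.2 s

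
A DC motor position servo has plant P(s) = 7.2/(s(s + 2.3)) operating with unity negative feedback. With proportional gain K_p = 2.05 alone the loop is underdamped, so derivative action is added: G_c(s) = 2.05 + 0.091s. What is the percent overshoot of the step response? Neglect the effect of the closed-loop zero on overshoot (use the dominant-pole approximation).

Forward path: (2.05 + 0.091s)·7.2/(s(s+2.3)). The closed-loop characteristic equation is s² + (2.3 + 7.2·0.091)s + 7.2·2.05 = 0.
That is s² + 2.955s + 14.76 = 0, so ω_n = 3.842 rad/s and ζ = 2.955/(2·3.842) = 0.3846.
%OS = 100·exp(−πζ/√(1−ζ²)) = 27%.

27%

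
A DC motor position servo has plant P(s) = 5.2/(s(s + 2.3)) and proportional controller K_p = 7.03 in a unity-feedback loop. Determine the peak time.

The closed-loop denominator s² + 2.3s + 36.56 gives ω_n = √36.56 = 6.046 and ζ = 2.3/(2ω_n) = 0.1902.
Damped frequency ω_d = ω_n√(1−ζ²) = 5.936 rad/s, so peak time T_p = π/ω_d = 0.529 s.

T_p = 0.529 s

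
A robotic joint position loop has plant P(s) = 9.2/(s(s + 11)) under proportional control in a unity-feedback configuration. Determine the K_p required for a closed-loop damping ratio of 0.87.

K_p = 4.34

Closed-loop characteristic equation: s² + 11s + K_p·9.2 = 0.
So ω_n = √(9.2K_p) and 2ζω_n = 11, giving ζ = 11/(2√(9.2K_p)).
Setting ζ = 0.87: √(9.2K_p) = 11/(2·0.87) = 6.322, so K_p = 39.97/9.2 = 4.34.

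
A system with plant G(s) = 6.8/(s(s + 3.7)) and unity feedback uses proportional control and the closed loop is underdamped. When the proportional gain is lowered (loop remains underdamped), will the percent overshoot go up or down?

decrease

ζ = 3.7/(2√(6.8K_p)) rises as K_p falls; higher damping means less overshoot.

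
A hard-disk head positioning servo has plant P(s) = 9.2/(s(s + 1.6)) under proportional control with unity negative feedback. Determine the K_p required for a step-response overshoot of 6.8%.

From %OS = 100·exp(−πζ/√(1−ζ²)) = 6.8%, ζ = −ln(0.068)/√(π²+ln²(0.068)) = 0.6502.
Characteristic equation s² + 1.6s + 9.2K_p = 0 gives ζ = 1.6/(2√(9.2K_p)).
Setting ζ = 0.6502: √(9.2K_p) = 1.6/(2·0.6502) = 1.23, so K_p = 1.514/9.2 = 0.165.

K_p = 0.165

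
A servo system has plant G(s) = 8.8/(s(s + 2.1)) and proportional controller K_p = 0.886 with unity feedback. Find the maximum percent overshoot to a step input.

27.9%

Closed-loop characteristic equation: s² + 2.1s + 7.797 = 0, so ω_n = 2.792 rad/s and ζ = 2.1/(2·2.792) = 0.376.
%OS = 100·exp(−πζ/√(1−ζ²)) = 100·exp(−π·0.376/√0.8586) = 27.9%.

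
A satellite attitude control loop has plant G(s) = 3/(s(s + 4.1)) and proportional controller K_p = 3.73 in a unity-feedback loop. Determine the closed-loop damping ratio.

ζ = 0.613

1 + K_p·G(s) = 0 gives s² + 4.1s + 11.19 = 0.
So ω_n² = 11.19 ⇒ ω_n = 3.345 rad/s, and ζ = 4.1/(2ω_n) = 0.613.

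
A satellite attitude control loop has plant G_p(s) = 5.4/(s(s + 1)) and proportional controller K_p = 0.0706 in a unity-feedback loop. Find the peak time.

T_p = 8.67 s

The closed-loop denominator s² + 1s + 0.3812 gives ω_n = √0.3812 = 0.6174 and ζ = 1/(2ω_n) = 0.8098.
Damped frequency ω_d = ω_n√(1−ζ²) = 0.3623 rad/s, so peak time T_p = π/ω_d = 8.67 s.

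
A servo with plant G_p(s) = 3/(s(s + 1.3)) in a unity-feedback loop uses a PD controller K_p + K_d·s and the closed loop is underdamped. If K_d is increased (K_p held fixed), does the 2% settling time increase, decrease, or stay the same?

Characteristic equation s² + (1.3 + 3K_d)s + 3K_p = 0: raising K_d increases ζω_n = (1.3+3K_d)/2 while the loop stays underdamped, so T_s ≈ 4/(ζω_n) decreases.

decrease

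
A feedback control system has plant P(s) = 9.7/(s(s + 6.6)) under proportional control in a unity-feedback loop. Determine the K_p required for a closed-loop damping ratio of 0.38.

Closed-loop characteristic equation: s² + 6.6s + K_p·9.7 = 0.
So ω_n = √(9.7K_p) and 2ζω_n = 6.6, giving ζ = 6.6/(2√(9.7K_p)).
Setting ζ = 0.38: √(9.7K_p) = 6.6/(2·0.38) = 8.684, so K_p = 75.42/9.7 = 7.77.

K_p = 7.77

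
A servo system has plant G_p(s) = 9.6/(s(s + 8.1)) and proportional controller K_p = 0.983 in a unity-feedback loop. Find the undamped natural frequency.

ω_n = 3.07 rad/s

With unity feedback the closed-loop characteristic equation is s² + 8.1s + 0.983·9.6 = s² + 8.1s + 9.437 = 0.
Matching s² + 2ζω_n s + ω_n²: ω_n = √9.437 = 3.072 rad/s and 2ζω_n = 8.1, so ζ = 8.1/(2·3.072) = 1.32.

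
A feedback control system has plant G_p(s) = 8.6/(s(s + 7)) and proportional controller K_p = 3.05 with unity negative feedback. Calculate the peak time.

Closed-loop characteristic equation: s² + 7s + 26.23 = 0, so ω_n = 5.122 rad/s and ζ = 7/(2·5.122) = 0.6834.
Damped frequency ω_d = ω_n√(1−ζ²) = 3.739 rad/s, so peak time T_p = π/ω_d = 0.84 s.

T_p = 0.84 s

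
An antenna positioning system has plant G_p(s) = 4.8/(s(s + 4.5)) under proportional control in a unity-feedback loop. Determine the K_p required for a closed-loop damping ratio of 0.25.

K_p = 16.9

Closed-loop characteristic equation: s² + 4.5s + K_p·4.8 = 0.
So ω_n = √(4.8K_p) and 2ζω_n = 4.5, giving ζ = 4.5/(2√(4.8K_p)).
Setting ζ = 0.25: √(4.8K_p) = 4.5/(2·0.25) = 9, so K_p = 81/4.8 = 16.9.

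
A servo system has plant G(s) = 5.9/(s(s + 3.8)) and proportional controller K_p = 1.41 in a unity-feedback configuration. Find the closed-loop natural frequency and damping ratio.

ω_n = 2.88 rad/s, ζ = 0.659

1 + K_p·G(s) = 0 gives s² + 3.8s + 8.319 = 0.
Matching s² + 2ζω_n s + ω_n²: ω_n = √8.319 = 2.884 rad/s and 2ζω_n = 3.8, so ζ = 3.8/(2·2.884) = 0.659.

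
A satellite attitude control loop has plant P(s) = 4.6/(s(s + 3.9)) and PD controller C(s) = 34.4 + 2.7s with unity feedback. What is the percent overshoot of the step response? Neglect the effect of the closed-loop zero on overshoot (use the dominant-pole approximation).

6.87%

Forward path: (34.4 + 2.7s)·4.6/(s(s+3.9)). The closed-loop characteristic equation is s² + (3.9 + 4.6·2.7)s + 4.6·34.4 = 0.
That is s² + 16.32s + 158.2 = 0, so ω_n = 12.58 rad/s and ζ = 16.32/(2·12.58) = 0.6487.
%OS = 100·exp(−πζ/√(1−ζ²)) = 6.87%.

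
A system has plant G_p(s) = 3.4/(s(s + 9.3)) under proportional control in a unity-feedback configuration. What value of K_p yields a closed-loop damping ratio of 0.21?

Closed-loop characteristic equation: s² + 9.3s + K_p·3.4 = 0.
So ω_n = √(3.4K_p) and 2ζω_n = 9.3, giving ζ = 9.3/(2√(3.4K_p)).
Setting ζ = 0.21: √(3.4K_p) = 9.3/(2·0.21) = 22.14, so K_p = 490.3/3.4 = 144.

K_p = 144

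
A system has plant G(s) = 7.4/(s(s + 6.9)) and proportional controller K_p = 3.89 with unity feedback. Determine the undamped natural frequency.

ω_n = 5.37 rad/s

1 + K_p·G(s) = 0 gives s² + 6.9s + 28.79 = 0.
So ω_n² = 28.79 ⇒ ω_n = 5.365 rad/s, and ζ = 6.9/(2ω_n) = 0.643.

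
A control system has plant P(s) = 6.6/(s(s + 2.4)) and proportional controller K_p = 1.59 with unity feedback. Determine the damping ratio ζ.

ζ = 0.37

The closed-loop denominator is s(s+2.4) + 1.59·6.6 = s² + 2.4s + 10.49.
So ω_n² = 10.49 ⇒ ω_n = 3.239 rad/s, and ζ = 2.4/(2ω_n) = 0.37.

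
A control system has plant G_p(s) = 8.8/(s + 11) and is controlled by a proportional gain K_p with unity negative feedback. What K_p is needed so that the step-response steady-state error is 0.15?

K_p = 7.08

The loop is type 0, so e_ss(step) = 1/(1 + K_pos) with K_pos = K_p·G_p(0).
G_p(0) = 0.8. Require 1/(1 + K_p·0.8) = 0.15, so 1 + 0.8·K_p = 6.667.
K_p = (6.667 − 1)/0.8 = 7.08.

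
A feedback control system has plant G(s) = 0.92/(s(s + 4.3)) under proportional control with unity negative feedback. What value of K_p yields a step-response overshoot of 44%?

From %OS = 100·exp(−πζ/√(1−ζ²)) = 44%, ζ = −ln(0.44)/√(π²+ln²(0.44)) = 0.2528.
Characteristic equation s² + 4.3s + 0.92K_p = 0 gives ζ = 4.3/(2√(0.92K_p)).
Setting ζ = 0.2528: √(0.92K_p) = 4.3/(2·0.2528) = 8.504, so K_p = 72.31/0.92 = 78.6.

K_p = 78.6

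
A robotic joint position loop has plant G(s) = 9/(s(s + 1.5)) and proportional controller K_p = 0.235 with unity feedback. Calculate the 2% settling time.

From 1 + K_pG(s) = 0: s² + 1.5s + 2.115 = 0 ⇒ ω_n = 1.454, ζ = 0.5157.
2% settling time T_s ≈ 4/(ζω_n) = 4/0.75 = 5.33 s.

T_s ≈ 5.33 s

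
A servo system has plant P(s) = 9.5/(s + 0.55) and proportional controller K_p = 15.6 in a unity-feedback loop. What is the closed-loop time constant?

Closed-loop transfer function: T(s) = K_p·P(s)/(1 + K_p·P(s)) = 148.2/(s + 0.55 + 148.2) = 148.2/(s + 148.8).
Time constant τ = 1/148.8 = 0.00672 s.

τ = 0.00672 s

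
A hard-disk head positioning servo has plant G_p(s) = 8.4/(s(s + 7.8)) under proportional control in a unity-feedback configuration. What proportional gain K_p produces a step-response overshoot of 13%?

From %OS = 100·exp(−πζ/√(1−ζ²)) = 13%, ζ = −ln(0.13)/√(π²+ln²(0.13)) = 0.5446.
Characteristic equation s² + 7.8s + 8.4K_p = 0 gives ζ = 7.8/(2√(8.4K_p)).
Setting ζ = 0.5446: √(8.4K_p) = 7.8/(2·0.5446) = 7.161, so K_p = 51.27/8.4 = 6.1.

K_p = 6.1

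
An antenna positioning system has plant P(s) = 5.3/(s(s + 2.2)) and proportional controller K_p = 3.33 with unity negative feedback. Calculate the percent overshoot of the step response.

42.6%

The closed-loop denominator s² + 2.2s + 17.65 gives ω_n = √17.65 = 4.201 and ζ = 2.2/(2ω_n) = 0.2618.
%OS = 100·exp(−πζ/√(1−ζ²)) = 100·exp(−π·0.2618/√0.9314) = 42.6%.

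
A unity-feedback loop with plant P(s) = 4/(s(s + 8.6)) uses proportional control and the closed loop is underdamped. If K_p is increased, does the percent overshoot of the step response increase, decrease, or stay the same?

Characteristic equation s² + 8.6s + K_p·4 = 0: raising K_p raises ω_n while 2ζω_n = 8.6 is fixed, so ζ falls and overshoot grows.

increase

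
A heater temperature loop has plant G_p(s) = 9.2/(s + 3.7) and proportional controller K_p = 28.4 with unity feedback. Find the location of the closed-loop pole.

s = -265

Closed-loop transfer function: T(s) = K_p·G_p(s)/(1 + K_p·G_p(s)) = 261.3/(s + 3.7 + 261.3) = 261.3/(s + 265).
The closed-loop pole is at s = −265.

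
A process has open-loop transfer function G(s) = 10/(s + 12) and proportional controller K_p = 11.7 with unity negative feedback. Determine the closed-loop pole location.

s = -129

Closed-loop transfer function: T(s) = K_p·G(s)/(1 + K_p·G(s)) = 117/(s + 12 + 117) = 117/(s + 129).
The closed-loop pole is at s = −129.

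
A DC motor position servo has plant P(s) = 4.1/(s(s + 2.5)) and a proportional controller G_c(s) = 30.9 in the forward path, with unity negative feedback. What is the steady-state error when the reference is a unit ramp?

The loop has one pole at the origin (type 1). Velocity error constant K_v = lim_{s→0} s·G_c(s)P(s) = 30.9·4.1/2.5 = 50.68.
Steady-state error to a unit ramp: e_ss = 1/K_v = 0.0197.

0.0197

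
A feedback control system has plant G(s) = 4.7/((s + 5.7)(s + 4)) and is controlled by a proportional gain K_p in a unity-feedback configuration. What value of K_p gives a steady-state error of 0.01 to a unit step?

The loop is type 0, so e_ss(step) = 1/(1 + K_pos) with K_pos = K_p·G(0).
G(0) = 0.2061. Require 1/(1 + K_p·0.2061) = 0.01, so 1 + 0.2061·K_p = 100.
K_p = (100 − 1)/0.2061 = 480.

K_p = 480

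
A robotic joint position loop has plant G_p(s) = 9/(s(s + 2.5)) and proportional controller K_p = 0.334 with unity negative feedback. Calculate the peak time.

T_p = 2.61 s

Closed-loop characteristic equation: s² + 2.5s + 3.006 = 0, so ω_n = 1.734 rad/s and ζ = 2.5/(2·1.734) = 0.721.
Damped frequency ω_d = ω_n√(1−ζ²) = 1.201 rad/s, so peak time T_p = π/ω_d = 2.61 s.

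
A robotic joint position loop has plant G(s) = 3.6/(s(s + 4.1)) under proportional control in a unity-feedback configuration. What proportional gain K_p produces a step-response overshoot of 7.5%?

From %OS = 100·exp(−πζ/√(1−ζ²)) = 7.5%, ζ = −ln(0.075)/√(π²+ln²(0.075)) = 0.6362.
Characteristic equation s² + 4.1s + 3.6K_p = 0 gives ζ = 4.1/(2√(3.6K_p)).
Setting ζ = 0.6362: √(3.6K_p) = 4.1/(2·0.6362) = 3.222, so K_p = 10.38/3.6 = 2.88.

K_p = 2.88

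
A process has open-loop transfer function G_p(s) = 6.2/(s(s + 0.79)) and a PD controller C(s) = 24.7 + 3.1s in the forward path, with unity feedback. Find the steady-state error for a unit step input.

0

The open loop C(s)G_p(s) has a pole at the origin (type 1), so the static position error constant is infinite and e_ss = 1/(1+∞) = 0.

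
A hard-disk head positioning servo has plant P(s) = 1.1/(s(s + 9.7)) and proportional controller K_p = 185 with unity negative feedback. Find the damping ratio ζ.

ζ = 0.34

1 + K_p·P(s) = 0 gives s² + 9.7s + 203.5 = 0.
So ω_n² = 203.5 ⇒ ω_n = 14.27 rad/s, and ζ = 9.7/(2ω_n) = 0.34.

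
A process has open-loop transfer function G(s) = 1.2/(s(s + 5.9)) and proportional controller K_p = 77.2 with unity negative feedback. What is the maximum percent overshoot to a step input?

36.4%

From 1 + K_pG(s) = 0: s² + 5.9s + 92.64 = 0 ⇒ ω_n = 9.625, ζ = 0.3065.
%OS = 100·exp(−πζ/√(1−ζ²)) = 100·exp(−π·0.3065/√0.9061) = 36.4%.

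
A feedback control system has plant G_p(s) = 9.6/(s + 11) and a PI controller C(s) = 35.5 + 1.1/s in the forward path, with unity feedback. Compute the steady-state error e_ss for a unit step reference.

The open loop C(s)G_p(s) has a pole at the origin (type 1), so the static position error constant is infinite and e_ss = 1/(1+∞) = 0.

0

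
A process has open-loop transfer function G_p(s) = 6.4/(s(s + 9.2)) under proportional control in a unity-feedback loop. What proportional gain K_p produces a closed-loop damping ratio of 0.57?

Closed-loop characteristic equation: s² + 9.2s + K_p·6.4 = 0.
So ω_n = √(6.4K_p) and 2ζω_n = 9.2, giving ζ = 9.2/(2√(6.4K_p)).
Setting ζ = 0.57: √(6.4K_p) = 9.2/(2·0.57) = 8.07, so K_p = 65.13/6.4 = 10.2.

K_p = 10.2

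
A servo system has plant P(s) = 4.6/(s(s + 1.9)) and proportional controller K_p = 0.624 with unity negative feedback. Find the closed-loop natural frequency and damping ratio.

1 + K_p·P(s) = 0 gives s² + 1.9s + 2.87 = 0.
Matching s² + 2ζω_n s + ω_n²: ω_n = √2.87 = 1.694 rad/s and 2ζω_n = 1.9, so ζ = 1.9/(2·1.694) = 0.561.

ω_n = 1.69 rad/s, ζ = 0.561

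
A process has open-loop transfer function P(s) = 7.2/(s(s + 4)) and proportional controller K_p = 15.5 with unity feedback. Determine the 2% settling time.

T_s ≈ 2 s

Closed-loop characteristic equation: s² + 4s + 111.6 = 0, so ω_n = 10.56 rad/s and ζ = 4/(2·10.56) = 0.1893.
2% settling time T_s ≈ 4/(ζω_n) = 4/2 = 2 s.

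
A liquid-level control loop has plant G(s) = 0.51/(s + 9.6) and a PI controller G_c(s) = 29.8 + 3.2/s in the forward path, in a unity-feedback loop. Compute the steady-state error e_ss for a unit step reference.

The open loop G_c(s)G(s) has a pole at the origin (type 1), so the static position error constant is infinite and e_ss = 1/(1+∞) = 0.

0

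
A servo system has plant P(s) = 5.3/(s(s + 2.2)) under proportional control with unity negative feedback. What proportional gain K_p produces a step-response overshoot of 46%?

From %OS = 100·exp(−πζ/√(1−ζ²)) = 46%, ζ = −ln(0.46)/√(π²+ln²(0.46)) = 0.24.
Characteristic equation s² + 2.2s + 5.3K_p = 0 gives ζ = 2.2/(2√(5.3K_p)).
Setting ζ = 0.24: √(5.3K_p) = 2.2/(2·0.24) = 4.584, so K_p = 21.01/5.3 = 3.97.

K_p = 3.97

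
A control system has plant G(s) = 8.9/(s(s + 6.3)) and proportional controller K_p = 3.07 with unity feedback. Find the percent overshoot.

From 1 + K_pG(s) = 0: s² + 6.3s + 27.32 = 0 ⇒ ω_n = 5.227, ζ = 0.6026.
%OS = 100·exp(−πζ/√(1−ζ²)) = 100·exp(−π·0.6026/√0.6368) = 9.33%.

9.33%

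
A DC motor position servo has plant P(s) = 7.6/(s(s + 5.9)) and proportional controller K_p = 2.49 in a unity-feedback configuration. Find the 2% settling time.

Closed-loop characteristic equation: s² + 5.9s + 18.92 = 0, so ω_n = 4.35 rad/s and ζ = 5.9/(2·4.35) = 0.6781.
2% settling time T_s ≈ 4/(ζω_n) = 4/2.95 = 1.36 s.

T_s ≈ 1.36 s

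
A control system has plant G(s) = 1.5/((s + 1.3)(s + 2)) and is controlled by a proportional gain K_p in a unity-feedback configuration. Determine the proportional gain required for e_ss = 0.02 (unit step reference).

Steady-state error for a unit step on this type-0 loop is 1/(1 + K_p·G(0)).
G(0) = 0.5769. Require 1/(1 + K_p·0.5769) = 0.02, so 1 + 0.5769·K_p = 50.
K_p = (50 − 1)/0.5769 = 84.9.

K_p = 84.9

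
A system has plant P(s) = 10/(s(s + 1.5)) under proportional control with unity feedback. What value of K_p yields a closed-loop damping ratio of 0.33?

Closed-loop characteristic equation: s² + 1.5s + K_p·10 = 0.
So ω_n = √(10K_p) and 2ζω_n = 1.5, giving ζ = 1.5/(2√(10K_p)).
Setting ζ = 0.33: √(10K_p) = 1.5/(2·0.33) = 2.273, so K_p = 5.165/10 = 0.517.

K_p = 0.517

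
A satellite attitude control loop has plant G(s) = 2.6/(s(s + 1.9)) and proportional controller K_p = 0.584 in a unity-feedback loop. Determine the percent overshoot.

From 1 + K_pG(s) = 0: s² + 1.9s + 1.518 = 0 ⇒ ω_n = 1.232, ζ = 0.771.
%OS = 100·exp(−πζ/√(1−ζ²)) = 100·exp(−π·0.771/√0.4056) = 2.23%.

2.23%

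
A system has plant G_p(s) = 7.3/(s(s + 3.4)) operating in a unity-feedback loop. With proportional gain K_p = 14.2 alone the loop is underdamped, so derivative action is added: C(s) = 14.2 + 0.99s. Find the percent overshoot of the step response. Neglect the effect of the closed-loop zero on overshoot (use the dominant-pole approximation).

Forward path: (14.2 + 0.99s)·7.3/(s(s+3.4)). The closed-loop characteristic equation is s² + (3.4 + 7.3·0.99)s + 7.3·14.2 = 0.
That is s² + 10.63s + 103.7 = 0, so ω_n = 10.18 rad/s and ζ = 10.63/(2·10.18) = 0.5219.
%OS = 100·exp(−πζ/√(1−ζ²)) = 14.6%.

14.6%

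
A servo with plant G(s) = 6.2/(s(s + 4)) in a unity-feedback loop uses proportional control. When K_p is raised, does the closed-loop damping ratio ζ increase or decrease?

decrease

ζ = 4/(2√(6.2K_p)); increasing K_p raises the denominator, so ζ falls.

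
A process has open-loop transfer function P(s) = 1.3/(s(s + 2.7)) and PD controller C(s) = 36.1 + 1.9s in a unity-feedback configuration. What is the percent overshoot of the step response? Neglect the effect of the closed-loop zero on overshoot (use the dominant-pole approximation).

27.8%

Forward path: (36.1 + 1.9s)·1.3/(s(s+2.7)). The closed-loop characteristic equation is s² + (2.7 + 1.3·1.9)s + 1.3·36.1 = 0.
That is s² + 5.17s + 46.93 = 0, so ω_n = 6.851 rad/s and ζ = 5.17/(2·6.851) = 0.3773.
%OS = 100·exp(−πζ/√(1−ζ²)) = 27.8%.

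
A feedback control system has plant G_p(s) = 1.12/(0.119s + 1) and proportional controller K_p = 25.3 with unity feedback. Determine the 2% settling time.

Closed loop: T(s) = K_p·G_p/(1+K_p·G_p) = 28.34/(0.119s + 1 + 28.34), with pole at s = −(1 + 28.34)/0.119 = −246.5.
τ = 1/246.5 = 0.004056 s, so 2% settling time ≈ 4τ = 0.0162 s.

T_s ≈ 0.0162 s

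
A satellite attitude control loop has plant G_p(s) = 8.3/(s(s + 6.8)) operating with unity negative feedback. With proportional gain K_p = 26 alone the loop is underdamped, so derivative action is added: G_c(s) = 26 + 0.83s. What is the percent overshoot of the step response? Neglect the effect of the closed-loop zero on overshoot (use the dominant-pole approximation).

Forward path: (26 + 0.83s)·8.3/(s(s+6.8)). The closed-loop characteristic equation is s² + (6.8 + 8.3·0.83)s + 8.3·26 = 0.
That is s² + 13.69s + 215.8 = 0, so ω_n = 14.69 rad/s and ζ = 13.69/(2·14.69) = 0.4659.
%OS = 100·exp(−πζ/√(1−ζ²)) = 19.1%.

19.1%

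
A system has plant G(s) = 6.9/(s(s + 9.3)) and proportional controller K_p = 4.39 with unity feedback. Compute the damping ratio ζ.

ζ = 0.845

1 + K_p·G(s) = 0 gives s² + 9.3s + 30.29 = 0.
Matching s² + 2ζω_n s + ω_n²: ω_n = √30.29 = 5.504 rad/s and 2ζω_n = 9.3, so ζ = 9.3/(2·5.504) = 0.845.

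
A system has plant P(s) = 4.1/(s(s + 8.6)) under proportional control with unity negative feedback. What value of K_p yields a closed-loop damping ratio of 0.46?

Closed-loop characteristic equation: s² + 8.6s + K_p·4.1 = 0.
So ω_n = √(4.1K_p) and 2ζω_n = 8.6, giving ζ = 8.6/(2√(4.1K_p)).
Setting ζ = 0.46: √(4.1K_p) = 8.6/(2·0.46) = 9.348, so K_p = 87.38/4.1 = 21.3.

K_p = 21.3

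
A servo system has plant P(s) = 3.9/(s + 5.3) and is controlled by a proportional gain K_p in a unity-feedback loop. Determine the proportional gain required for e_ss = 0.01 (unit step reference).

For a type-0 loop with proportional control, e_ss = 1/(1 + K_p·P(0)).
P(0) = 0.7358. Require 1/(1 + K_p·0.7358) = 0.01, so 1 + 0.7358·K_p = 100.
K_p = (100 − 1)/0.7358 = 135.

K_p = 135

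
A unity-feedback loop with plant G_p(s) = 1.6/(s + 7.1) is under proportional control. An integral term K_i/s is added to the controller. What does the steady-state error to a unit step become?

0

The integrator makes K_pos = lim_{s→0} C(s)G(s) infinite, so e_ss = 1/(1+K_pos) = 0.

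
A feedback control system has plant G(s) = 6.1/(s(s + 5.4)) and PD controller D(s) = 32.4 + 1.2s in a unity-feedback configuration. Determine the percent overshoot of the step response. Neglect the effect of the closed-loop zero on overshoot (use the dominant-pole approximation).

20.3%

Forward path: (32.4 + 1.2s)·6.1/(s(s+5.4)). The closed-loop characteristic equation is s² + (5.4 + 6.1·1.2)s + 6.1·32.4 = 0.
That is s² + 12.72s + 197.6 = 0, so ω_n = 14.06 rad/s and ζ = 12.72/(2·14.06) = 0.4524.
%OS = 100·exp(−πζ/√(1−ζ²)) = 20.3%.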